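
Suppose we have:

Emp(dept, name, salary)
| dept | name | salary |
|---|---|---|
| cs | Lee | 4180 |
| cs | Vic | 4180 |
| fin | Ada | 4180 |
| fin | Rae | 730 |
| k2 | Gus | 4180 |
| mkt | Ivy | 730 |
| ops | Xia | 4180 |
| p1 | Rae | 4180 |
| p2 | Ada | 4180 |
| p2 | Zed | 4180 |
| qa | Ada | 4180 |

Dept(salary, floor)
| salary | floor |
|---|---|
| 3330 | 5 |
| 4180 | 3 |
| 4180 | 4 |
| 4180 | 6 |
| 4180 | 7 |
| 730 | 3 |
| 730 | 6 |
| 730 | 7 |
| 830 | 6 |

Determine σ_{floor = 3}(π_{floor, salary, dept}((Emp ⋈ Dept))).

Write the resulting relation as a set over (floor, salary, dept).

{(3, 4180, cs), (3, 4180, fin), (3, 4180, k2), (3, 4180, ops), (3, 4180, p1), (3, 4180, p2), (3, 4180, qa), (3, 730, fin), (3, 730, mkt)}

Joining Emp and Dept on salary yields {(cs, Lee, 4180, 3), (cs, Lee, 4180, 4), (cs, Lee, 4180, 6), (cs, Lee, 4180, 7), (cs, Vic, 4180, 3), (cs, Vic, 4180, 4), (cs, Vic, 4180, 6), (cs, Vic, 4180, 7), (fin, Ada, 4180, 3), (fin, Ada, 4180, 4), (fin, Ada, 4180, 6), (fin, Ada, 4180, 7), (fin, Rae, 730, 3), (fin, Rae, 730, 6), (fin, Rae, 730, 7), (k2, Gus, 4180, 3), (k2, Gus, 4180, 4), (k2, Gus, 4180, 6), (k2, Gus, 4180, 7), (mkt, Ivy, 730, 3), (mkt, Ivy, 730, 6), (mkt, Ivy, 730, 7), (ops, Xia, 4180, 3), (ops, Xia, 4180, 4), (ops, Xia, 4180, 6), (ops, Xia, 4180, 7), (p1, Rae, 4180, 3), (p1, Rae, 4180, 4), (p1, Rae, 4180, 6), (p1, Rae, 4180, 7), (p2, Ada, 4180, 3), (p2, Ada, 4180, 4), (p2, Ada, 4180, 6), (p2, Ada, 4180, 7), (p2, Zed, 4180, 3), (p2, Zed, 4180, 4), (p2, Zed, 4180, 6), (p2, Zed, 4180, 7), (qa, Ada, 4180, 3), (qa, Ada, 4180, 4), (qa, Ada, 4180, 6), (qa, Ada, 4180, 7)}.
Keep only column(s) floor, salary, dept (8 duplicate(s) eliminated): {(3, 4180, cs), (3, 4180, fin), (3, 4180, k2), (3, 4180, ops), (3, 4180, p1), (3, 4180, p2), (3, 4180, qa), (3, 730, fin), (3, 730, mkt), (4, 4180, cs), (4, 4180, fin), (4, 4180, k2), (4, 4180, ops), (4, 4180, p1), (4, 4180, p2), (4, 4180, qa), (6, 4180, cs), (6, 4180, fin), (6, 4180, k2), (6, 4180, ops), (6, 4180, p1), (6, 4180, p2), (6, 4180, qa), (6, 730, fin), (6, 730, mkt), (7, 4180, cs), (7, 4180, fin), (7, 4180, k2), (7, 4180, ops), (7, 4180, p1), (7, 4180, p2), (7, 4180, qa), (7, 730, fin), (7, 730, mkt)}
σ[floor = 3]: keep tuples satisfying floor = 3 → {(3, 4180, cs), (3, 4180, fin), (3, 4180, k2), (3, 4180, ops), (3, 4180, p1), (3, 4180, p2), (3, 4180, qa), (3, 730, fin), (3, 730, mkt)}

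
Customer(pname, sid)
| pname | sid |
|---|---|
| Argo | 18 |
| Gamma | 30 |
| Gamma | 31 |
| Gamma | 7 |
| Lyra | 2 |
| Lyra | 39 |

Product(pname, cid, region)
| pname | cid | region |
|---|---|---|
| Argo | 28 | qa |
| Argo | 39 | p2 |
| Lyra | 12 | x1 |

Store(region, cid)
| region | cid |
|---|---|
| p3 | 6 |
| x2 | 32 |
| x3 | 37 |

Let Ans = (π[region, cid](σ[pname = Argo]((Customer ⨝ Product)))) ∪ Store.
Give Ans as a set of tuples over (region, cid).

Customer ⋈ Product (natural join on pname): {(Argo, 18, 28, qa), (Argo, 18, 39, p2), (Lyra, 2, 12, x1), (Lyra, 39, 12, x1)}
σ[pname = Argo]: keep tuples satisfying pname = Argo → {(Argo, 18, 28, qa), (Argo, 18, 39, p2)}
Projecting to region, cid: {(p2, 39), (qa, 28)}
Union: {(p2, 39), (qa, 28)} with {(p3, 6), (x2, 32), (x3, 37)} → {(p2, 39), (p3, 6), (qa, 28), (x2, 32), (x3, 37)}

{(p2, 39), (p3, 6), (qa, 28), (x2, 32), (x3, 37)}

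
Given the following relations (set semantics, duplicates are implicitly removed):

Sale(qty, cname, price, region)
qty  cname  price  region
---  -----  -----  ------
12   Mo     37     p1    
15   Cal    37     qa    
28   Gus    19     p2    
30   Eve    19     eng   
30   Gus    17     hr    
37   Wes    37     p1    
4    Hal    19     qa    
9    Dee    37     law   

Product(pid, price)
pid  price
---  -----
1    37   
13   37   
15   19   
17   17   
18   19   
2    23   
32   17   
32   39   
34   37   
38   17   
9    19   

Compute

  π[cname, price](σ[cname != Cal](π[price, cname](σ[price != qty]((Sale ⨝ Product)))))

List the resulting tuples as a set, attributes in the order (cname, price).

{(Dee, 37), (Eve, 19), (Gus, 17), (Gus, 19), (Hal, 19), (Mo, 37)}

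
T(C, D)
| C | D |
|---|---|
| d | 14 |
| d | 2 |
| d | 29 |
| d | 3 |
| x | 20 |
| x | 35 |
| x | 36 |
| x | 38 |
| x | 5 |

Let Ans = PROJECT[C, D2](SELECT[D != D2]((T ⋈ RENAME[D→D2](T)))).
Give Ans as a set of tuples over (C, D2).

ρ[D→D2]: schema becomes (C, D2); tuples unchanged.
T ⋈ RENAME[D→D2](T) (natural join on C): {(d, 14, 14), (d, 14, 2), (d, 14, 29), (d, 14, 3), (d, 2, 14), (d, 2, 2), (d, 2, 29), (d, 2, 3), (d, 29, 14), (d, 29, 2), (d, 29, 29), (d, 29, 3), (d, 3, 14), (d, 3, 2), (d, 3, 29), (d, 3, 3), (x, 20, 20), (x, 20, 35), (x, 20, 36), (x, 20, 38), (x, 20, 5), (x, 35, 20), (x, 35, 35), (x, 35, 36), (x, 35, 38), (x, 35, 5), (x, 36, 20), (x, 36, 35), (x, 36, 36), (x, 36, 38), (x, 36, 5), (x, 38, 20), (x, 38, 35), (x, 38, 36), (x, 38, 38), (x, 38, 5), (x, 5, 20), (x, 5, 35), (x, 5, 36), (x, 5, 38), (x, 5, 5)}
Selection D != D2: {(d, 14, 2), (d, 14, 29), (d, 14, 3), (d, 2, 14), (d, 2, 29), (d, 2, 3), (d, 29, 14), (d, 29, 2), (d, 29, 3), (d, 3, 14), (d, 3, 2), (d, 3, 29), (x, 20, 35), (x, 20, 36), (x, 20, 38), (x, 20, 5), (x, 35, 20), (x, 35, 36), (x, 35, 38), (x, 35, 5), (x, 36, 20), (x, 36, 35), (x, 36, 38), (x, 36, 5), (x, 38, 20), (x, 38, 35), (x, 38, 36), (x, 38, 5), (x, 5, 20), (x, 5, 35), (x, 5, 36), (x, 5, 38)}
Keep only column(s) C, D2 (23 duplicate(s) eliminated): {(d, 14), (d, 2), (d, 29), (d, 3), (x, 20), (x, 35), (x, 36), (x, 38), (x, 5)}

{(d, 14), (d, 2), (d, 29), (d, 3), (x, 20), (x, 35), (x, 36), (x, 38), (x, 5)}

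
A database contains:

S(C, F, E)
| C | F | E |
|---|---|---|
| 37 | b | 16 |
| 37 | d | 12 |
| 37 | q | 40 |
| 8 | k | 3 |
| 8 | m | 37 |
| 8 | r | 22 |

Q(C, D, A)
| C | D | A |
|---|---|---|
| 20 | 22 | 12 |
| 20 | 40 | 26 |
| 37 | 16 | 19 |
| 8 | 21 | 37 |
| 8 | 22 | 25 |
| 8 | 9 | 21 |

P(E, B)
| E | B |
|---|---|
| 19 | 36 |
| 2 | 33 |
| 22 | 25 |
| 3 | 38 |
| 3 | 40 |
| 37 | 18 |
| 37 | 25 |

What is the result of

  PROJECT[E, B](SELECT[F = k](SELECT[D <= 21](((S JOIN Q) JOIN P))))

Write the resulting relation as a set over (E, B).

{(3, 38), (3, 40)}

Joining S and Q on C yields {(37, b, 16, 16, 19), (37, d, 12, 16, 19), (37, q, 40, 16, 19), (8, k, 3, 21, 37), (8, k, 3, 22, 25), (8, k, 3, 9, 21), (8, m, 37, 21, 37), (8, m, 37, 22, 25), (8, m, 37, 9, 21), (8, r, 22, 21, 37), (8, r, 22, 22, 25), (8, r, 22, 9, 21)}.
Joining (S JOIN Q) and P on E yields {(8, k, 3, 21, 37, 38), (8, k, 3, 21, 37, 40), (8, k, 3, 22, 25, 38), (8, k, 3, 22, 25, 40), (8, k, 3, 9, 21, 38), (8, k, 3, 9, 21, 40), (8, m, 37, 21, 37, 18), (8, m, 37, 21, 37, 25), (8, m, 37, 22, 25, 18), (8, m, 37, 22, 25, 25), (8, m, 37, 9, 21, 18), (8, m, 37, 9, 21, 25), (8, r, 22, 21, 37, 25), (8, r, 22, 22, 25, 25), (8, r, 22, 9, 21, 25)}.
σ[D <= 21]: keep tuples satisfying D <= 21 → {(8, k, 3, 21, 37, 38), (8, k, 3, 21, 37, 40), (8, k, 3, 9, 21, 38), (8, k, 3, 9, 21, 40), (8, m, 37, 21, 37, 18), (8, m, 37, 21, 37, 25), (8, m, 37, 9, 21, 18), (8, m, 37, 9, 21, 25), (8, r, 22, 21, 37, 25), (8, r, 22, 9, 21, 25)}
σ[F = k]: keep tuples satisfying F = k → {(8, k, 3, 21, 37, 38), (8, k, 3, 21, 37, 40), (8, k, 3, 9, 21, 38), (8, k, 3, 9, 21, 40)}
Projecting to E, B (2 duplicate(s) eliminated): {(3, 38), (3, 40)}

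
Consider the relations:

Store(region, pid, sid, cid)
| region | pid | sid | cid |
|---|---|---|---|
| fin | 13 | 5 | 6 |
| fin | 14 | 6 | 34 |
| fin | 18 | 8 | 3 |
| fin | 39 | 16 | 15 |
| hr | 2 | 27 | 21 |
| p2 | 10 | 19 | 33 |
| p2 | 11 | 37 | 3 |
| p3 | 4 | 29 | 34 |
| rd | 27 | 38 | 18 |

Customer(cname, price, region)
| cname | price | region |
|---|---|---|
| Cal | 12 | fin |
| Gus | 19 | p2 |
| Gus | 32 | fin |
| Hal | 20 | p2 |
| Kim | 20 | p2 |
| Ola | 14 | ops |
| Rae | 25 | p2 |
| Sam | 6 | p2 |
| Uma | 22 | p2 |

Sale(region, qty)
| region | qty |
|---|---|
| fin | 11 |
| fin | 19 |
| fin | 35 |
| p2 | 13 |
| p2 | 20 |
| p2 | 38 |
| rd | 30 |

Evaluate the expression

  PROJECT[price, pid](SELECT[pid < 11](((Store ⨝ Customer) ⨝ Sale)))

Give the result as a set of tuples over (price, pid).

{(19, 10), (20, 10), (22, 10), (25, 10), (6, 10)}

Natural join on region: {(fin, 13, 5, 6, Cal, 12), (fin, 13, 5, 6, Gus, 32), (fin, 14, 6, 34, Cal, 12), (fin, 14, 6, 34, Gus, 32), (fin, 18, 8, 3, Cal, 12), (fin, 18, 8, 3, Gus, 32), (fin, 39, 16, 15, Cal, 12), (fin, 39, 16, 15, Gus, 32), (p2, 10, 19, 33, Gus, 19), (p2, 10, 19, 33, Hal, 20), (p2, 10, 19, 33, Kim, 20), (p2, 10, 19, 33, Rae, 25), (p2, 10, 19, 33, Sam, 6), (p2, 10, 19, 33, Uma, 22), (p2, 11, 37, 3, Gus, 19), (p2, 11, 37, 3, Hal, 20), (p2, 11, 37, 3, Kim, 20), (p2, 11, 37, 3, Rae, 25), (p2, 11, 37, 3, Sam, 6), (p2, 11, 37, 3, Uma, 22)}
Natural join on region: {(fin, 13, 5, 6, Cal, 12, 11), (fin, 13, 5, 6, Cal, 12, 19), (fin, 13, 5, 6, Cal, 12, 35), (fin, 13, 5, 6, Gus, 32, 11), (fin, 13, 5, 6, Gus, 32, 19), (fin, 13, 5, 6, Gus, 32, 35), (fin, 14, 6, 34, Cal, 12, 11), (fin, 14, 6, 34, Cal, 12, 19), (fin, 14, 6, 34, Cal, 12, 35), (fin, 14, 6, 34, Gus, 32, 11), (fin, 14, 6, 34, Gus, 32, 19), (fin, 14, 6, 34, Gus, 32, 35), (fin, 18, 8, 3, Cal, 12, 11), (fin, 18, 8, 3, Cal, 12, 19), (fin, 18, 8, 3, Cal, 12, 35), (fin, 18, 8, 3, Gus, 32, 11), (fin, 18, 8, 3, Gus, 32, 19), (fin, 18, 8, 3, Gus, 32, 35), (fin, 39, 16, 15, Cal, 12, 11), (fin, 39, 16, 15, Cal, 12, 19), (fin, 39, 16, 15, Cal, 12, 35), (fin, 39, 16, 15, Gus, 32, 11), (fin, 39, 16, 15, Gus, 32, 19), (fin, 39, 16, 15, Gus, 32, 35), (p2, 10, 19, 33, Gus, 19, 13), (p2, 10, 19, 33, Gus, 19, 20), (p2, 10, 19, 33, Gus, 19, 38), (p2, 10, 19, 33, Hal, 20, 13), (p2, 10, 19, 33, Hal, 20, 20), (p2, 10, 19, 33, Hal, 20, 38), (p2, 10, 19, 33, Kim, 20, 13), (p2, 10, 19, 33, Kim, 20, 20), (p2, 10, 19, 33, Kim, 20, 38), (p2, 10, 19, 33, Rae, 25, 13), (p2, 10, 19, 33, Rae, 25, 20), (p2, 10, 19, 33, Rae, 25, 38), (p2, 10, 19, 33, Sam, 6, 13), (p2, 10, 19, 33, Sam, 6, 20), (p2, 10, 19, 33, Sam, 6, 38), (p2, 10, 19, 33, Uma, 22, 13), (p2, 10, 19, 33, Uma, 22, 20), (p2, 10, 19, 33, Uma, 22, 38), (p2, 11, 37, 3, Gus, 19, 13), (p2, 11, 37, 3, Gus, 19, 20), (p2, 11, 37, 3, Gus, 19, 38), (p2, 11, 37, 3, Hal, 20, 13), (p2, 11, 37, 3, Hal, 20, 20), (p2, 11, 37, 3, Hal, 20, 38), (p2, 11, 37, 3, Kim, 20, 13), (p2, 11, 37, 3, Kim, 20, 20), (p2, 11, 37, 3, Kim, 20, 38), (p2, 11, 37, 3, Rae, 25, 13), (p2, 11, 37, 3, Rae, 25, 20), (p2, 11, 37, 3, Rae, 25, 38), (p2, 11, 37, 3, Sam, 6, 13), (p2, 11, 37, 3, Sam, 6, 20), (p2, 11, 37, 3, Sam, 6, 38), (p2, 11, 37, 3, Uma, 22, 13), (p2, 11, 37, 3, Uma, 22, 20), (p2, 11, 37, 3, Uma, 22, 38)}
Apply σ_{pid < 11}; surviving tuples: {(p2, 10, 19, 33, Gus, 19, 13), (p2, 10, 19, 33, Gus, 19, 20), (p2, 10, 19, 33, Gus, 19, 38), (p2, 10, 19, 33, Hal, 20, 13), (p2, 10, 19, 33, Hal, 20, 20), (p2, 10, 19, 33, Hal, 20, 38), (p2, 10, 19, 33, Kim, 20, 13), (p2, 10, 19, 33, Kim, 20, 20), (p2, 10, 19, 33, Kim, 20, 38), (p2, 10, 19, 33, Rae, 25, 13), (p2, 10, 19, 33, Rae, 25, 20), (p2, 10, 19, 33, Rae, 25, 38), (p2, 10, 19, 33, Sam, 6, 13), (p2, 10, 19, 33, Sam, 6, 20), (p2, 10, 19, 33, Sam, 6, 38), (p2, 10, 19, 33, Uma, 22, 13), (p2, 10, 19, 33, Uma, 22, 20), (p2, 10, 19, 33, Uma, 22, 38)}
π_{price, pid} gives {(19, 10), (20, 10), (22, 10), (25, 10), (6, 10)} (13 duplicate(s) eliminated).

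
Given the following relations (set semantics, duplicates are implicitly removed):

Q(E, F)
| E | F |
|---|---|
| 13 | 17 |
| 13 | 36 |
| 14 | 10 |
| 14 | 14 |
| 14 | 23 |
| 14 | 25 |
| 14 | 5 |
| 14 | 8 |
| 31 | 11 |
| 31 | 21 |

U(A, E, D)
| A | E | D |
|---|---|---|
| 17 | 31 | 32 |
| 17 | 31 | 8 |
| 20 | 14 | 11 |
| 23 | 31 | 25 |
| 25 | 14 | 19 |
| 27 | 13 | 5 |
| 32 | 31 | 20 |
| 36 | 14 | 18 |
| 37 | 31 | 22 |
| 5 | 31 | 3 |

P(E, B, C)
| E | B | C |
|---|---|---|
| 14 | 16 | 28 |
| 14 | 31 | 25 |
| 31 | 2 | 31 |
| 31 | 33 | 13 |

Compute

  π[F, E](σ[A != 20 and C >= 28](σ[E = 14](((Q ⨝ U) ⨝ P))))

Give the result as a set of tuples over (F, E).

{(10, 14), (14, 14), (23, 14), (25, 14), (5, 14), (8, 14)}

Natural join on E: {(13, 17, 27, 5), (13, 36, 27, 5), (14, 10, 20, 11), (14, 10, 25, 19), (14, 10, 36, 18), (14, 14, 20, 11), (14, 14, 25, 19), (14, 14, 36, 18), (14, 23, 20, 11), (14, 23, 25, 19), (14, 23, 36, 18), (14, 25, 20, 11), (14, 25, 25, 19), (14, 25, 36, 18), (14, 5, 20, 11), (14, 5, 25, 19), (14, 5, 36, 18), (14, 8, 20, 11), (14, 8, 25, 19), (14, 8, 36, 18), (31, 11, 17, 32), (31, 11, 17, 8), (31, 11, 23, 25), (31, 11, 32, 20), (31, 11, 37, 22), (31, 11, 5, 3), (31, 21, 17, 32), (31, 21, 17, 8), (31, 21, 23, 25), (31, 21, 32, 20), (31, 21, 37, 22), (31, 21, 5, 3)}
Natural join on E: {(14, 10, 20, 11, 16, 28), (14, 10, 20, 11, 31, 25), (14, 10, 25, 19, 16, 28), (14, 10, 25, 19, 31, 25), (14, 10, 36, 18, 16, 28), (14, 10, 36, 18, 31, 25), (14, 14, 20, 11, 16, 28), (14, 14, 20, 11, 31, 25), (14, 14, 25, 19, 16, 28), (14, 14, 25, 19, 31, 25), (14, 14, 36, 18, 16, 28), (14, 14, 36, 18, 31, 25), (14, 23, 20, 11, 16, 28), (14, 23, 20, 11, 31, 25), (14, 23, 25, 19, 16, 28), (14, 23, 25, 19, 31, 25), (14, 23, 36, 18, 16, 28), (14, 23, 36, 18, 31, 25), (14, 25, 20, 11, 16, 28), (14, 25, 20, 11, 31, 25), (14, 25, 25, 19, 16, 28), (14, 25, 25, 19, 31, 25), (14, 25, 36, 18, 16, 28), (14, 25, 36, 18, 31, 25), (14, 5, 20, 11, 16, 28), (14, 5, 20, 11, 31, 25), (14, 5, 25, 19, 16, 28), (14, 5, 25, 19, 31, 25), (14, 5, 36, 18, 16, 28), (14, 5, 36, 18, 31, 25), (14, 8, 20, 11, 16, 28), (14, 8, 20, 11, 31, 25), (14, 8, 25, 19, 16, 28), (14, 8, 25, 19, 31, 25), (14, 8, 36, 18, 16, 28), (14, 8, 36, 18, 31, 25), (31, 11, 17, 32, 2, 31), (31, 11, 17, 32, 33, 13), (31, 11, 17, 8, 2, 31), (31, 11, 17, 8, 33, 13), (31, 11, 23, 25, 2, 31), (31, 11, 23, 25, 33, 13), (31, 11, 32, 20, 2, 31), (31, 11, 32, 20, 33, 13), (31, 11, 37, 22, 2, 31), (31, 11, 37, 22, 33, 13), (31, 11, 5, 3, 2, 31), (31, 11, 5, 3, 33, 13), (31, 21, 17, 32, 2, 31), (31, 21, 17, 32, 33, 13), (31, 21, 17, 8, 2, 31), (31, 21, 17, 8, 33, 13), (31, 21, 23, 25, 2, 31), (31, 21, 23, 25, 33, 13), (31, 21, 32, 20, 2, 31), (31, 21, 32, 20, 33, 13), (31, 21, 37, 22, 2, 31), (31, 21, 37, 22, 33, 13), (31, 21, 5, 3, 2, 31), (31, 21, 5, 3, 33, 13)}
Selection E = 14: {(14, 10, 20, 11, 16, 28), (14, 10, 20, 11, 31, 25), (14, 10, 25, 19, 16, 28), (14, 10, 25, 19, 31, 25), (14, 10, 36, 18, 16, 28), (14, 10, 36, 18, 31, 25), (14, 14, 20, 11, 16, 28), (14, 14, 20, 11, 31, 25), (14, 14, 25, 19, 16, 28), (14, 14, 25, 19, 31, 25), (14, 14, 36, 18, 16, 28), (14, 14, 36, 18, 31, 25), (14, 23, 20, 11, 16, 28), (14, 23, 20, 11, 31, 25), (14, 23, 25, 19, 16, 28), (14, 23, 25, 19, 31, 25), (14, 23, 36, 18, 16, 28), (14, 23, 36, 18, 31, 25), (14, 25, 20, 11, 16, 28), (14, 25, 20, 11, 31, 25), (14, 25, 25, 19, 16, 28), (14, 25, 25, 19, 31, 25), (14, 25, 36, 18, 16, 28), (14, 25, 36, 18, 31, 25), (14, 5, 20, 11, 16, 28), (14, 5, 20, 11, 31, 25), (14, 5, 25, 19, 16, 28), (14, 5, 25, 19, 31, 25), (14, 5, 36, 18, 16, 28), (14, 5, 36, 18, 31, 25), (14, 8, 20, 11, 16, 28), (14, 8, 20, 11, 31, 25), (14, 8, 25, 19, 16, 28), (14, 8, 25, 19, 31, 25), (14, 8, 36, 18, 16, 28), (14, 8, 36, 18, 31, 25)}
Selection A != 20 and C >= 28: {(14, 10, 25, 19, 16, 28), (14, 10, 36, 18, 16, 28), (14, 14, 25, 19, 16, 28), (14, 14, 36, 18, 16, 28), (14, 23, 25, 19, 16, 28), (14, 23, 36, 18, 16, 28), (14, 25, 25, 19, 16, 28), (14, 25, 36, 18, 16, 28), (14, 5, 25, 19, 16, 28), (14, 5, 36, 18, 16, 28), (14, 8, 25, 19, 16, 28), (14, 8, 36, 18, 16, 28)}
Projecting to F, E (6 duplicate(s) eliminated): {(10, 14), (14, 14), (23, 14), (25, 14), (5, 14), (8, 14)}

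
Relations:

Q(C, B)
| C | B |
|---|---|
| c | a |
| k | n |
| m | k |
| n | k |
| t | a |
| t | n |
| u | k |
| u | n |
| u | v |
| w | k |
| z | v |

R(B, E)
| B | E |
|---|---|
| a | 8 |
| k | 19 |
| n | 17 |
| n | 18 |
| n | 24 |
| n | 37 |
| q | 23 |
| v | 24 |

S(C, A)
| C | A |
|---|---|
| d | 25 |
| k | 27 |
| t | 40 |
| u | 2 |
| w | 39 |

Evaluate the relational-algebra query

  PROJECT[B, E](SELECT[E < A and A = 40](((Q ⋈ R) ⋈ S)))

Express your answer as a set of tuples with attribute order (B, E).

{(a, 8), (n, 17), (n, 18), (n, 24), (n, 37)}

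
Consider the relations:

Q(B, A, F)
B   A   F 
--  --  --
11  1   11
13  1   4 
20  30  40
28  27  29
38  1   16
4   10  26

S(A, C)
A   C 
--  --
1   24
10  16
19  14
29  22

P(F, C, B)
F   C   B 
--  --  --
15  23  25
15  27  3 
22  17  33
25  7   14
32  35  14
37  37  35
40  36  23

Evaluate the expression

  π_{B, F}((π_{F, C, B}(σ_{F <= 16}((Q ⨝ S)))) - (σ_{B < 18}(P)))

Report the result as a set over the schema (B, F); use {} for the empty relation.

Joining Q and S on A yields {(11, 1, 11, 24), (13, 1, 4, 24), (38, 1, 16, 24), (4, 10, 26, 16)}.
Apply σ_{F <= 16}; surviving tuples: {(11, 1, 11, 24), (13, 1, 4, 24), (38, 1, 16, 24)}
π[F, C, B]: project onto (F, C, B) → {(11, 24, 11), (16, 24, 38), (4, 24, 13)}
Apply σ_{B < 18}; surviving tuples: {(15, 27, 3), (25, 7, 14), (32, 35, 14)}
Taking the difference: {(11, 24, 11), (16, 24, 38), (4, 24, 13)}
π[B, F]: project onto (B, F) → {(11, 11), (13, 4), (38, 16)}

{(11, 11), (13, 4), (38, 16)}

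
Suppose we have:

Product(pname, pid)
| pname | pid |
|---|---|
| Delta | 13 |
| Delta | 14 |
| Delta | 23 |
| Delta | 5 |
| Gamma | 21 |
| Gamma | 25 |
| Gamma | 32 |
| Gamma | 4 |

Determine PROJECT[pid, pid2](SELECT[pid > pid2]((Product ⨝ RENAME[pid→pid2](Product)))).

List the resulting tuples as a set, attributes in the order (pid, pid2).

ρ[pid→pid2]: schema becomes (pname, pid2); tuples unchanged.
Joining Product and RENAME[pid→pid2](Product) on pname yields {(Delta, 13, 13), (Delta, 13, 14), (Delta, 13, 23), (Delta, 13, 5), (Delta, 14, 13), (Delta, 14, 14), (Delta, 14, 23), (Delta, 14, 5), (Delta, 23, 13), (Delta, 23, 14), (Delta, 23, 23), (Delta, 23, 5), (Delta, 5, 13), (Delta, 5, 14), (Delta, 5, 23), (Delta, 5, 5), (Gamma, 21, 21), (Gamma, 21, 25), (Gamma, 21, 32), (Gamma, 21, 4), (Gamma, 25, 21), (Gamma, 25, 25), (Gamma, 25, 32), (Gamma, 25, 4), (Gamma, 32, 21), (Gamma, 32, 25), (Gamma, 32, 32), (Gamma, 32, 4), (Gamma, 4, 21), (Gamma, 4, 25), (Gamma, 4, 32), (Gamma, 4, 4)}.
σ[pid > pid2]: keep tuples satisfying pid > pid2 → {(Delta, 13, 5), (Delta, 14, 13), (Delta, 14, 5), (Delta, 23, 13), (Delta, 23, 14), (Delta, 23, 5), (Gamma, 21, 4), (Gamma, 25, 21), (Gamma, 25, 4), (Gamma, 32, 21), (Gamma, 32, 25), (Gamma, 32, 4)}
π[pid, pid2]: project onto (pid, pid2) → {(13, 5), (14, 13), (14, 5), (21, 4), (23, 13), (23, 14), (23, 5), (25, 21), (25, 4), (32, 21), (32, 25), (32, 4)}

{(13, 5), (14, 13), (14, 5), (21, 4), (23, 13), (23, 14), (23, 5), (25, 21), (25, 4), (32, 21), (32, 25), (32, 4)}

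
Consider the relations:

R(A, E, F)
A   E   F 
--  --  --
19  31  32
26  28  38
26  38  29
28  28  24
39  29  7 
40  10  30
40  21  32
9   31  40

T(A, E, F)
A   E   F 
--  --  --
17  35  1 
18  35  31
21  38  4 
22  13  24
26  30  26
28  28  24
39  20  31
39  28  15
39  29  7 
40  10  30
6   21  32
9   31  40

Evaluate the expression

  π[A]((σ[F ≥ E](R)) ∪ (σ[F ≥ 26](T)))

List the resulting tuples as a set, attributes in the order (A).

{18, 19, 26, 39, 40, 6, 9}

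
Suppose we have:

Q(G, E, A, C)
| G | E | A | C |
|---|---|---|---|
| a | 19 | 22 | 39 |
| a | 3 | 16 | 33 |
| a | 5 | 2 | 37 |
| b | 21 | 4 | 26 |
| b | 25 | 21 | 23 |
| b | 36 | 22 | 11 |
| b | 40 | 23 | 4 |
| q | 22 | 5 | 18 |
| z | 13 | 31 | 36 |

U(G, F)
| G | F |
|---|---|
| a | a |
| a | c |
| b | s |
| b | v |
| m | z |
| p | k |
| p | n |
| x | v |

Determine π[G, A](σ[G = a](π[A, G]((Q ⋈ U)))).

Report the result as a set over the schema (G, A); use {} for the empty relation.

{(a, 16), (a, 2), (a, 22)}

Joining Q and U on G yields {(a, 19, 22, 39, a), (a, 19, 22, 39, c), (a, 3, 16, 33, a), (a, 3, 16, 33, c), (a, 5, 2, 37, a), (a, 5, 2, 37, c), (b, 21, 4, 26, s), (b, 21, 4, 26, v), (b, 25, 21, 23, s), (b, 25, 21, 23, v), (b, 36, 22, 11, s), (b, 36, 22, 11, v), (b, 40, 23, 4, s), (b, 40, 23, 4, v)}.
Keep only column(s) A, G (7 duplicate(s) eliminated): {(16, a), (2, a), (21, b), (22, a), (22, b), (23, b), (4, b)}
Filtering on G = a leaves {(16, a), (2, a), (22, a)}.
Keep only column(s) G, A: {(a, 16), (a, 2), (a, 22)}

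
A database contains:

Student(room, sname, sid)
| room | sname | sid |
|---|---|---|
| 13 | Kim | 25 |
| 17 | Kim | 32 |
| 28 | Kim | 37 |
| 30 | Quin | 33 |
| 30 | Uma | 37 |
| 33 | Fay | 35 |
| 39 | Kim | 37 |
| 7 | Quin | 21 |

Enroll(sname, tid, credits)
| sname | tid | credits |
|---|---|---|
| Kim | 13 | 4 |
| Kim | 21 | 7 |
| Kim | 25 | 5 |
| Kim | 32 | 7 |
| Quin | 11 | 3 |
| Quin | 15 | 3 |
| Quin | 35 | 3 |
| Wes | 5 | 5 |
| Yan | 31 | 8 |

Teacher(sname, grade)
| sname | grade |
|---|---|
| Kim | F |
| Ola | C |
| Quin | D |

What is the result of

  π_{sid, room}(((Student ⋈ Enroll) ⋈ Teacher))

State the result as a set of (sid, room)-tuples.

Natural join on sname: {(13, Kim, 25, 13, 4), (13, Kim, 25, 21, 7), (13, Kim, 25, 25, 5), (13, Kim, 25, 32, 7), (17, Kim, 32, 13, 4), (17, Kim, 32, 21, 7), (17, Kim, 32, 25, 5), (17, Kim, 32, 32, 7), (28, Kim, 37, 13, 4), (28, Kim, 37, 21, 7), (28, Kim, 37, 25, 5), (28, Kim, 37, 32, 7), (30, Quin, 33, 11, 3), (30, Quin, 33, 15, 3), (30, Quin, 33, 35, 3), (39, Kim, 37, 13, 4), (39, Kim, 37, 21, 7), (39, Kim, 37, 25, 5), (39, Kim, 37, 32, 7), (7, Quin, 21, 11, 3), (7, Quin, 21, 15, 3), (7, Quin, 21, 35, 3)}
Natural join on sname: {(13, Kim, 25, 13, 4, F), (13, Kim, 25, 21, 7, F), (13, Kim, 25, 25, 5, F), (13, Kim, 25, 32, 7, F), (17, Kim, 32, 13, 4, F), (17, Kim, 32, 21, 7, F), (17, Kim, 32, 25, 5, F), (17, Kim, 32, 32, 7, F), (28, Kim, 37, 13, 4, F), (28, Kim, 37, 21, 7, F), (28, Kim, 37, 25, 5, F), (28, Kim, 37, 32, 7, F), (30, Quin, 33, 11, 3, D), (30, Quin, 33, 15, 3, D), (30, Quin, 33, 35, 3, D), (39, Kim, 37, 13, 4, F), (39, Kim, 37, 21, 7, F), (39, Kim, 37, 25, 5, F), (39, Kim, 37, 32, 7, F), (7, Quin, 21, 11, 3, D), (7, Quin, 21, 15, 3, D), (7, Quin, 21, 35, 3, D)}
Keep only column(s) sid, room (16 duplicate(s) eliminated): {(21, 7), (25, 13), (32, 17), (33, 30), (37, 28), (37, 39)}

{(21, 7), (25, 13), (32, 17), (33, 30), (37, 28), (37, 39)}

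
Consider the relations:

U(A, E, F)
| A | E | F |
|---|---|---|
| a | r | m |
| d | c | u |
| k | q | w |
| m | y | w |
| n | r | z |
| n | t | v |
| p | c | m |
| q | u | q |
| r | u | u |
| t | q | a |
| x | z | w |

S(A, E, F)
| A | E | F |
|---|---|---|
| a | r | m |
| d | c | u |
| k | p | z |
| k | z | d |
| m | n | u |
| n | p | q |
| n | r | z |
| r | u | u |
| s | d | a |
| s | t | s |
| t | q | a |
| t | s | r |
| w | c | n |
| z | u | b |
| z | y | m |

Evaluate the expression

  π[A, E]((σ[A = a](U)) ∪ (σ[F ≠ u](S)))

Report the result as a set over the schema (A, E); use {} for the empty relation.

{(a, r), (k, p), (k, z), (n, p), (n, r), (s, d), (s, t), (t, q), (t, s), (w, c), (z, u), (z, y)}

Selection A = a: {(a, r, m)}
Selection F ≠ u: {(a, r, m), (k, p, z), (k, z, d), (n, p, q), (n, r, z), (s, d, a), (s, t, s), (t, q, a), (t, s, r), (w, c, n), (z, u, b), (z, y, m)}
Set union of the two operands is {(a, r, m), (k, p, z), (k, z, d), (n, p, q), (n, r, z), (s, d, a), (s, t, s), (t, q, a), (t, s, r), (w, c, n), (z, u, b), (z, y, m)}.
π[A, E]: project onto (A, E) → {(a, r), (k, p), (k, z), (n, p), (n, r), (s, d), (s, t), (t, q), (t, s), (w, c), (z, u), (z, y)}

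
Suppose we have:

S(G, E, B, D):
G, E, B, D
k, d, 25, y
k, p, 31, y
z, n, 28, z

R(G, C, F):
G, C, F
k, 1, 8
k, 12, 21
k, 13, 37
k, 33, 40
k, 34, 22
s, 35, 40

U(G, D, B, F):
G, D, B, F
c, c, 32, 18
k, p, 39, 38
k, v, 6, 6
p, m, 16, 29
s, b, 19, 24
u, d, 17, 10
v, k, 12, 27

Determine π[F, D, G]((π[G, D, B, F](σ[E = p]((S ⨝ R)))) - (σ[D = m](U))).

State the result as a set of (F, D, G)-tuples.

Joining S and R on G yields {(k, d, 25, y, 1, 8), (k, d, 25, y, 12, 21), (k, d, 25, y, 13, 37), (k, d, 25, y, 33, 40), (k, d, 25, y, 34, 22), (k, p, 31, y, 1, 8), (k, p, 31, y, 12, 21), (k, p, 31, y, 13, 37), (k, p, 31, y, 33, 40), (k, p, 31, y, 34, 22)}.
Apply σ_{E = p}; surviving tuples: {(k, p, 31, y, 1, 8), (k, p, 31, y, 12, 21), (k, p, 31, y, 13, 37), (k, p, 31, y, 33, 40), (k, p, 31, y, 34, 22)}
π[G, D, B, F]: project onto (G, D, B, F) → {(k, y, 31, 21), (k, y, 31, 22), (k, y, 31, 37), (k, y, 31, 40), (k, y, 31, 8)}
Apply σ_{D = m}; surviving tuples: {(p, m, 16, 29)}
Difference: {(k, y, 31, 21), (k, y, 31, 22), (k, y, 31, 37), (k, y, 31, 40), (k, y, 31, 8)} with {(p, m, 16, 29)} → {(k, y, 31, 21), (k, y, 31, 22), (k, y, 31, 37), (k, y, 31, 40), (k, y, 31, 8)}
π[F, D, G]: project onto (F, D, G) → {(21, y, k), (22, y, k), (37, y, k), (40, y, k), (8, y, k)}

{(21, y, k), (22, y, k), (37, y, k), (40, y, k), (8, y, k)}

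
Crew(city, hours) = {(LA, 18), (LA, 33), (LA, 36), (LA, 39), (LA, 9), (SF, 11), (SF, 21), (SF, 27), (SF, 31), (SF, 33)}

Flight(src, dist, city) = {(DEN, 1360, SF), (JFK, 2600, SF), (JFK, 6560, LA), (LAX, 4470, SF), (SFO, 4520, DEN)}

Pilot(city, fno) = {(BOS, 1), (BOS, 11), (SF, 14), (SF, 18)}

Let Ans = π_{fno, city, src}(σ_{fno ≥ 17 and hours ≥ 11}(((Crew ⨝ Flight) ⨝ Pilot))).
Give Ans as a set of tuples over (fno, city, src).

Crew ⋈ Flight (natural join on city): {(LA, 18, JFK, 6560), (LA, 33, JFK, 6560), (LA, 36, JFK, 6560), (LA, 39, JFK, 6560), (LA, 9, JFK, 6560), (SF, 11, DEN, 1360), (SF, 11, JFK, 2600), (SF, 11, LAX, 4470), (SF, 21, DEN, 1360), (SF, 21, JFK, 2600), (SF, 21, LAX, 4470), (SF, 27, DEN, 1360), (SF, 27, JFK, 2600), (SF, 27, LAX, 4470), (SF, 31, DEN, 1360), (SF, 31, JFK, 2600), (SF, 31, LAX, 4470), (SF, 33, DEN, 1360), (SF, 33, JFK, 2600), (SF, 33, LAX, 4470)}
(Crew ⨝ Flight) ⋈ Pilot (natural join on city): {(SF, 11, DEN, 1360, 14), (SF, 11, DEN, 1360, 18), (SF, 11, JFK, 2600, 14), (SF, 11, JFK, 2600, 18), (SF, 11, LAX, 4470, 14), (SF, 11, LAX, 4470, 18), (SF, 21, DEN, 1360, 14), (SF, 21, DEN, 1360, 18), (SF, 21, JFK, 2600, 14), (SF, 21, JFK, 2600, 18), (SF, 21, LAX, 4470, 14), (SF, 21, LAX, 4470, 18), (SF, 27, DEN, 1360, 14), (SF, 27, DEN, 1360, 18), (SF, 27, JFK, 2600, 14), (SF, 27, JFK, 2600, 18), (SF, 27, LAX, 4470, 14), (SF, 27, LAX, 4470, 18), (SF, 31, DEN, 1360, 14), (SF, 31, DEN, 1360, 18), (SF, 31, JFK, 2600, 14), (SF, 31, JFK, 2600, 18), (SF, 31, LAX, 4470, 14), (SF, 31, LAX, 4470, 18), (SF, 33, DEN, 1360, 14), (SF, 33, DEN, 1360, 18), (SF, 33, JFK, 2600, 14), (SF, 33, JFK, 2600, 18), (SF, 33, LAX, 4470, 14), (SF, 33, LAX, 4470, 18)}
Filtering on fno ≥ 17 and hours ≥ 11 leaves {(SF, 11, DEN, 1360, 18), (SF, 11, JFK, 2600, 18), (SF, 11, LAX, 4470, 18), (SF, 21, DEN, 1360, 18), (SF, 21, JFK, 2600, 18), (SF, 21, LAX, 4470, 18), (SF, 27, DEN, 1360, 18), (SF, 27, JFK, 2600, 18), (SF, 27, LAX, 4470, 18), (SF, 31, DEN, 1360, 18), (SF, 31, JFK, 2600, 18), (SF, 31, LAX, 4470, 18), (SF, 33, DEN, 1360, 18), (SF, 33, JFK, 2600, 18), (SF, 33, LAX, 4470, 18)}.
π[fno, city, src]: project onto (fno, city, src) (12 duplicate(s) eliminated) → {(18, SF, DEN), (18, SF, JFK), (18, SF, LAX)}

{(18, SF, DEN), (18, SF, JFK), (18, SF, LAX)}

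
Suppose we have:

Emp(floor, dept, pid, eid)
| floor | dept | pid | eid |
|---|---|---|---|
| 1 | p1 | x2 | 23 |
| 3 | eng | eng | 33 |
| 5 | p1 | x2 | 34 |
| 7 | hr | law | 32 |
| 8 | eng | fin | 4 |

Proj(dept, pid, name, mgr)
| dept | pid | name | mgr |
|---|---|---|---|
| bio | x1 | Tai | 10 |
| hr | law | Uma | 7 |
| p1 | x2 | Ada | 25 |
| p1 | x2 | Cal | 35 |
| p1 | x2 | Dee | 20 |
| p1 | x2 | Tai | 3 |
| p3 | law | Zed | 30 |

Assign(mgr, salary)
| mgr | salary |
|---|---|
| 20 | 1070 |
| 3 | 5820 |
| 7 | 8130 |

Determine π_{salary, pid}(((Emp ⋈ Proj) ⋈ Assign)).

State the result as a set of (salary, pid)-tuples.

Joining Emp and Proj on dept, pid yields {(1, p1, x2, 23, Ada, 25), (1, p1, x2, 23, Cal, 35), (1, p1, x2, 23, Dee, 20), (1, p1, x2, 23, Tai, 3), (5, p1, x2, 34, Ada, 25), (5, p1, x2, 34, Cal, 35), (5, p1, x2, 34, Dee, 20), (5, p1, x2, 34, Tai, 3), (7, hr, law, 32, Uma, 7)}.
Joining (Emp ⋈ Proj) and Assign on mgr yields {(1, p1, x2, 23, Dee, 20, 1070), (1, p1, x2, 23, Tai, 3, 5820), (5, p1, x2, 34, Dee, 20, 1070), (5, p1, x2, 34, Tai, 3, 5820), (7, hr, law, 32, Uma, 7, 8130)}.
Projecting to salary, pid (2 duplicate(s) eliminated): {(1070, x2), (5820, x2), (8130, law)}

{(1070, x2), (5820, x2), (8130, law)}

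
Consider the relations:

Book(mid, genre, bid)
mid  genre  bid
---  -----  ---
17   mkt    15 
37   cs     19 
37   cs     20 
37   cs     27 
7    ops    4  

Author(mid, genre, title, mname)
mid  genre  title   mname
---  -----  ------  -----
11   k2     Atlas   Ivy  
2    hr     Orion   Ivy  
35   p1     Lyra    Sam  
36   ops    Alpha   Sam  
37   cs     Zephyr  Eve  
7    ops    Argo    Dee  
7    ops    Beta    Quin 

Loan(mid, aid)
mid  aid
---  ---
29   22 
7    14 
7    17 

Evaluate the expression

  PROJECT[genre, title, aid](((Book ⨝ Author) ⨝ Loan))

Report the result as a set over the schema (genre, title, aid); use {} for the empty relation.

{(ops, Argo, 14), (ops, Argo, 17), (ops, Beta, 14), (ops, Beta, 17)}

Natural join on mid, genre: {(37, cs, 19, Zephyr, Eve), (37, cs, 20, Zephyr, Eve), (37, cs, 27, Zephyr, Eve), (7, ops, 4, Argo, Dee), (7, ops, 4, Beta, Quin)}
Natural join on mid: {(7, ops, 4, Argo, Dee, 14), (7, ops, 4, Argo, Dee, 17), (7, ops, 4, Beta, Quin, 14), (7, ops, 4, Beta, Quin, 17)}
π_{genre, title, aid} gives {(ops, Argo, 14), (ops, Argo, 17), (ops, Beta, 14), (ops, Beta, 17)}.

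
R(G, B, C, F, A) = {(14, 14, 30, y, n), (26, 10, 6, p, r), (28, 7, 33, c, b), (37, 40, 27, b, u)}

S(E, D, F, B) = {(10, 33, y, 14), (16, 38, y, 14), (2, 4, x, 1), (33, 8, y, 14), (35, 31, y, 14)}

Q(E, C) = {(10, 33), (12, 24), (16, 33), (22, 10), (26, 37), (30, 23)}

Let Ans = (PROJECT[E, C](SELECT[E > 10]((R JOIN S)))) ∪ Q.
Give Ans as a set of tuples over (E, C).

Natural join on B, F: {(14, 14, 30, y, n, 10, 33), (14, 14, 30, y, n, 16, 38), (14, 14, 30, y, n, 33, 8), (14, 14, 30, y, n, 35, 31)}
Apply σ_{E > 10}; surviving tuples: {(14, 14, 30, y, n, 16, 38), (14, 14, 30, y, n, 33, 8), (14, 14, 30, y, n, 35, 31)}
Keep only column(s) E, C: {(16, 30), (33, 30), (35, 30)}
Union: {(16, 30), (33, 30), (35, 30)} with {(10, 33), (12, 24), (16, 33), (22, 10), (26, 37), (30, 23)} → {(10, 33), (12, 24), (16, 30), (16, 33), (22, 10), (26, 37), (30, 23), (33, 30), (35, 30)}

{(10, 33), (12, 24), (16, 30), (16, 33), (22, 10), (26, 37), (30, 23), (33, 30), (35, 30)}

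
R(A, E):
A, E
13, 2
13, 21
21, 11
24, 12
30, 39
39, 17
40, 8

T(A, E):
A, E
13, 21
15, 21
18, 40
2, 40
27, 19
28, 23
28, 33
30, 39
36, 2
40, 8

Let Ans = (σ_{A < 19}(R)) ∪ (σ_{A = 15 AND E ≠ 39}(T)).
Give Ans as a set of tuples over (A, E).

σ[A < 19]: keep tuples satisfying A < 19 → {(13, 2), (13, 21)}
σ[A = 15 AND E ≠ 39]: keep tuples satisfying A = 15 AND E ≠ 39 → {(15, 21)}
Union: {(13, 2), (13, 21)} with {(15, 21)} → {(13, 2), (13, 21), (15, 21)}

{(13, 2), (13, 21), (15, 21)}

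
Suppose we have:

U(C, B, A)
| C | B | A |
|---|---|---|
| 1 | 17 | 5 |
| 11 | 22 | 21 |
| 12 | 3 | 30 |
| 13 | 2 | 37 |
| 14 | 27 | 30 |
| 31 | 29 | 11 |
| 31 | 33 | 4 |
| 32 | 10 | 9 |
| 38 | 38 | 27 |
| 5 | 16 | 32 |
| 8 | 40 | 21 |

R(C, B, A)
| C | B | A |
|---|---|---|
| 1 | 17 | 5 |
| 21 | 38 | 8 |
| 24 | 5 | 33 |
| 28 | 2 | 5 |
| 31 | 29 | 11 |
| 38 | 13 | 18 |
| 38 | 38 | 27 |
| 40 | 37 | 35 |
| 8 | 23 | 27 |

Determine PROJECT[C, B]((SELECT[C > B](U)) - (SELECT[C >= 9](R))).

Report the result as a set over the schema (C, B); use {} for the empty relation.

{(12, 3), (13, 2), (32, 10)}

Apply σ_{C > B}; surviving tuples: {(12, 3, 30), (13, 2, 37), (31, 29, 11), (32, 10, 9)}
Apply σ_{C >= 9}; surviving tuples: {(21, 38, 8), (24, 5, 33), (28, 2, 5), (31, 29, 11), (38, 13, 18), (38, 38, 27), (40, 37, 35)}
Taking the difference: {(12, 3, 30), (13, 2, 37), (32, 10, 9)}
Projecting to C, B: {(12, 3), (13, 2), (32, 10)}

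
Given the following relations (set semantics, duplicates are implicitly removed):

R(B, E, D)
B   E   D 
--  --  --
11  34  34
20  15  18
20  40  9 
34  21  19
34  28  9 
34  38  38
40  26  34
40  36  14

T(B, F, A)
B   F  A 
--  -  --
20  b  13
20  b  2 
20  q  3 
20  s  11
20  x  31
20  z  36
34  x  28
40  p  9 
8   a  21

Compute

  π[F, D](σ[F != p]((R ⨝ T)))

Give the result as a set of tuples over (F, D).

{(b, 18), (b, 9), (q, 18), (q, 9), (s, 18), (s, 9), (x, 18), (x, 19), (x, 38), (x, 9), (z, 18), (z, 9)}

Natural join on B: {(20, 15, 18, b, 13), (20, 15, 18, b, 2), (20, 15, 18, q, 3), (20, 15, 18, s, 11), (20, 15, 18, x, 31), (20, 15, 18, z, 36), (20, 40, 9, b, 13), (20, 40, 9, b, 2), (20, 40, 9, q, 3), (20, 40, 9, s, 11), (20, 40, 9, x, 31), (20, 40, 9, z, 36), (34, 21, 19, x, 28), (34, 28, 9, x, 28), (34, 38, 38, x, 28), (40, 26, 34, p, 9), (40, 36, 14, p, 9)}
Selection F != p: {(20, 15, 18, b, 13), (20, 15, 18, b, 2), (20, 15, 18, q, 3), (20, 15, 18, s, 11), (20, 15, 18, x, 31), (20, 15, 18, z, 36), (20, 40, 9, b, 13), (20, 40, 9, b, 2), (20, 40, 9, q, 3), (20, 40, 9, s, 11), (20, 40, 9, x, 31), (20, 40, 9, z, 36), (34, 21, 19, x, 28), (34, 28, 9, x, 28), (34, 38, 38, x, 28)}
Projecting to F, D (3 duplicate(s) eliminated): {(b, 18), (b, 9), (q, 18), (q, 9), (s, 18), (s, 9), (x, 18), (x, 19), (x, 38), (x, 9), (z, 18), (z, 9)}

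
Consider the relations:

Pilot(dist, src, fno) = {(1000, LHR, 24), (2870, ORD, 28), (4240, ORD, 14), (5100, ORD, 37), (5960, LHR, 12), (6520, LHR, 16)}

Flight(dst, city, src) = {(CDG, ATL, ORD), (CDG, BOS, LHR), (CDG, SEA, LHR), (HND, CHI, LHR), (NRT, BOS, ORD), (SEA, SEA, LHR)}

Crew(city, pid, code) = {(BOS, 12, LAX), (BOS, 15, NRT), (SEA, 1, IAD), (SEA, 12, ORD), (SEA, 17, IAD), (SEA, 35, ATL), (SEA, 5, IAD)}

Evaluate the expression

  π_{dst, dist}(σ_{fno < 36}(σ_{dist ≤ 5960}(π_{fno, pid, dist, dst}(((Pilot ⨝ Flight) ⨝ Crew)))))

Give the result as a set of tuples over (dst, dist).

{(CDG, 1000), (CDG, 5960), (NRT, 2870), (NRT, 4240), (SEA, 1000), (SEA, 5960)}

Natural join on src: {(1000, LHR, 24, CDG, BOS), (1000, LHR, 24, CDG, SEA), (1000, LHR, 24, HND, CHI), (1000, LHR, 24, SEA, SEA), (2870, ORD, 28, CDG, ATL), (2870, ORD, 28, NRT, BOS), (4240, ORD, 14, CDG, ATL), (4240, ORD, 14, NRT, BOS), (5100, ORD, 37, CDG, ATL), (5100, ORD, 37, NRT, BOS), (5960, LHR, 12, CDG, BOS), (5960, LHR, 12, CDG, SEA), (5960, LHR, 12, HND, CHI), (5960, LHR, 12, SEA, SEA), (6520, LHR, 16, CDG, BOS), (6520, LHR, 16, CDG, SEA), (6520, LHR, 16, HND, CHI), (6520, LHR, 16, SEA, SEA)}
Natural join on city: {(1000, LHR, 24, CDG, BOS, 12, LAX), (1000, LHR, 24, CDG, BOS, 15, NRT), (1000, LHR, 24, CDG, SEA, 1, IAD), (1000, LHR, 24, CDG, SEA, 12, ORD), (1000, LHR, 24, CDG, SEA, 17, IAD), (1000, LHR, 24, CDG, SEA, 35, ATL), (1000, LHR, 24, CDG, SEA, 5, IAD), (1000, LHR, 24, SEA, SEA, 1, IAD), (1000, LHR, 24, SEA, SEA, 12, ORD), (1000, LHR, 24, SEA, SEA, 17, IAD), (1000, LHR, 24, SEA, SEA, 35, ATL), (1000, LHR, 24, SEA, SEA, 5, IAD), (2870, ORD, 28, NRT, BOS, 12, LAX), (2870, ORD, 28, NRT, BOS, 15, NRT), (4240, ORD, 14, NRT, BOS, 12, LAX), (4240, ORD, 14, NRT, BOS, 15, NRT), (5100, ORD, 37, NRT, BOS, 12, LAX), (5100, ORD, 37, NRT, BOS, 15, NRT), (5960, LHR, 12, CDG, BOS, 12, LAX), (5960, LHR, 12, CDG, BOS, 15, NRT), (5960, LHR, 12, CDG, SEA, 1, IAD), (5960, LHR, 12, CDG, SEA, 12, ORD), (5960, LHR, 12, CDG, SEA, 17, IAD), (5960, LHR, 12, CDG, SEA, 35, ATL), (5960, LHR, 12, CDG, SEA, 5, IAD), (5960, LHR, 12, SEA, SEA, 1, IAD), (5960, LHR, 12, SEA, SEA, 12, ORD), (5960, LHR, 12, SEA, SEA, 17, IAD), (5960, LHR, 12, SEA, SEA, 35, ATL), (5960, LHR, 12, SEA, SEA, 5, IAD), (6520, LHR, 16, CDG, BOS, 12, LAX), (6520, LHR, 16, CDG, BOS, 15, NRT), (6520, LHR, 16, CDG, SEA, 1, IAD), (6520, LHR, 16, CDG, SEA, 12, ORD), (6520, LHR, 16, CDG, SEA, 17, IAD), (6520, LHR, 16, CDG, SEA, 35, ATL), (6520, LHR, 16, CDG, SEA, 5, IAD), (6520, LHR, 16, SEA, SEA, 1, IAD), (6520, LHR, 16, SEA, SEA, 12, ORD), (6520, LHR, 16, SEA, SEA, 17, IAD), (6520, LHR, 16, SEA, SEA, 35, ATL), (6520, LHR, 16, SEA, SEA, 5, IAD)}
Projecting to fno, pid, dist, dst (3 duplicate(s) eliminated): {(12, 1, 5960, CDG), (12, 1, 5960, SEA), (12, 12, 5960, CDG), (12, 12, 5960, SEA), (12, 15, 5960, CDG), (12, 17, 5960, CDG), (12, 17, 5960, SEA), (12, 35, 5960, CDG), (12, 35, 5960, SEA), (12, 5, 5960, CDG), (12, 5, 5960, SEA), (14, 12, 4240, NRT), (14, 15, 4240, NRT), (16, 1, 6520, CDG), (16, 1, 6520, SEA), (16, 12, 6520, CDG), (16, 12, 6520, SEA), (16, 15, 6520, CDG), (16, 17, 6520, CDG), (16, 17, 6520, SEA), (16, 35, 6520, CDG), (16, 35, 6520, SEA), (16, 5, 6520, CDG), (16, 5, 6520, SEA), (24, 1, 1000, CDG), (24, 1, 1000, SEA), (24, 12, 1000, CDG), (24, 12, 1000, SEA), (24, 15, 1000, CDG), (24, 17, 1000, CDG), (24, 17, 1000, SEA), (24, 35, 1000, CDG), (24, 35, 1000, SEA), (24, 5, 1000, CDG), (24, 5, 1000, SEA), (28, 12, 2870, NRT), (28, 15, 2870, NRT), (37, 12, 5100, NRT), (37, 15, 5100, NRT)}
Selection dist ≤ 5960: {(12, 1, 5960, CDG), (12, 1, 5960, SEA), (12, 12, 5960, CDG), (12, 12, 5960, SEA), (12, 15, 5960, CDG), (12, 17, 5960, CDG), (12, 17, 5960, SEA), (12, 35, 5960, CDG), (12, 35, 5960, SEA), (12, 5, 5960, CDG), (12, 5, 5960, SEA), (14, 12, 4240, NRT), (14, 15, 4240, NRT), (24, 1, 1000, CDG), (24, 1, 1000, SEA), (24, 12, 1000, CDG), (24, 12, 1000, SEA), (24, 15, 1000, CDG), (24, 17, 1000, CDG), (24, 17, 1000, SEA), (24, 35, 1000, CDG), (24, 35, 1000, SEA), (24, 5, 1000, CDG), (24, 5, 1000, SEA), (28, 12, 2870, NRT), (28, 15, 2870, NRT), (37, 12, 5100, NRT), (37, 15, 5100, NRT)}
Selection fno < 36: {(12, 1, 5960, CDG), (12, 1, 5960, SEA), (12, 12, 5960, CDG), (12, 12, 5960, SEA), (12, 15, 5960, CDG), (12, 17, 5960, CDG), (12, 17, 5960, SEA), (12, 35, 5960, CDG), (12, 35, 5960, SEA), (12, 5, 5960, CDG), (12, 5, 5960, SEA), (14, 12, 4240, NRT), (14, 15, 4240, NRT), (24, 1, 1000, CDG), (24, 1, 1000, SEA), (24, 12, 1000, CDG), (24, 12, 1000, SEA), (24, 15, 1000, CDG), (24, 17, 1000, CDG), (24, 17, 1000, SEA), (24, 35, 1000, CDG), (24, 35, 1000, SEA), (24, 5, 1000, CDG), (24, 5, 1000, SEA), (28, 12, 2870, NRT), (28, 15, 2870, NRT)}
Projecting to dst, dist (20 duplicate(s) eliminated): {(CDG, 1000), (CDG, 5960), (NRT, 2870), (NRT, 4240), (SEA, 1000), (SEA, 5960)}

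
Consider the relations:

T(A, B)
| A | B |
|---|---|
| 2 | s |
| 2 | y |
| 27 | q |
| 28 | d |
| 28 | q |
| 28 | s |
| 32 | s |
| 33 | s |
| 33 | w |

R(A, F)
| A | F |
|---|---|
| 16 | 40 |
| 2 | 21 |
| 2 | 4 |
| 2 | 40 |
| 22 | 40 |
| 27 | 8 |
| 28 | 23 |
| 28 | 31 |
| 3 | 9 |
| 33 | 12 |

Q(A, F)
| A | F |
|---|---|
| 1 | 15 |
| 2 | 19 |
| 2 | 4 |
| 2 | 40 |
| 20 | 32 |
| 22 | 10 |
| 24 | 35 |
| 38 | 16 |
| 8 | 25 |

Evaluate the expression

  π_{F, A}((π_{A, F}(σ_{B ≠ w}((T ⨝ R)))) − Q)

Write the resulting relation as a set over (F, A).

Joining T and R on A yields {(2, s, 21), (2, s, 4), (2, s, 40), (2, y, 21), (2, y, 4), (2, y, 40), (27, q, 8), (28, d, 23), (28, d, 31), (28, q, 23), (28, q, 31), (28, s, 23), (28, s, 31), (33, s, 12), (33, w, 12)}.
Selection B ≠ w: {(2, s, 21), (2, s, 4), (2, s, 40), (2, y, 21), (2, y, 4), (2, y, 40), (27, q, 8), (28, d, 23), (28, d, 31), (28, q, 23), (28, q, 31), (28, s, 23), (28, s, 31), (33, s, 12)}
Projecting to A, F (7 duplicate(s) eliminated): {(2, 21), (2, 4), (2, 40), (27, 8), (28, 23), (28, 31), (33, 12)}
Taking the difference: {(2, 21), (27, 8), (28, 23), (28, 31), (33, 12)}
Projecting to F, A: {(12, 33), (21, 2), (23, 28), (31, 28), (8, 27)}

{(12, 33), (21, 2), (23, 28), (31, 28), (8, 27)}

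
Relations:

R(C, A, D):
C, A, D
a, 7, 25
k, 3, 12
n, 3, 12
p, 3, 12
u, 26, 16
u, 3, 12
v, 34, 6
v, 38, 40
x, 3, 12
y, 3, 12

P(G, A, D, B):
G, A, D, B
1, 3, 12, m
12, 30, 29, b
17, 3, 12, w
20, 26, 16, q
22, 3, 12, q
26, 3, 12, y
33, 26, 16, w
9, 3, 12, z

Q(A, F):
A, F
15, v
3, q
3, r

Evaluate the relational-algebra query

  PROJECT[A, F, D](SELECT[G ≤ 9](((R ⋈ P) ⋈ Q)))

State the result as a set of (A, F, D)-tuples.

R ⋈ P (natural join on A, D): {(k, 3, 12, 1, m), (k, 3, 12, 17, w), (k, 3, 12, 22, q), (k, 3, 12, 26, y), (k, 3, 12, 9, z), (n, 3, 12, 1, m), (n, 3, 12, 17, w), (n, 3, 12, 22, q), (n, 3, 12, 26, y), (n, 3, 12, 9, z), (p, 3, 12, 1, m), (p, 3, 12, 17, w), (p, 3, 12, 22, q), (p, 3, 12, 26, y), (p, 3, 12, 9, z), (u, 26, 16, 20, q), (u, 26, 16, 33, w), (u, 3, 12, 1, m), (u, 3, 12, 17, w), (u, 3, 12, 22, q), (u, 3, 12, 26, y), (u, 3, 12, 9, z), (x, 3, 12, 1, m), (x, 3, 12, 17, w), (x, 3, 12, 22, q), (x, 3, 12, 26, y), (x, 3, 12, 9, z), (y, 3, 12, 1, m), (y, 3, 12, 17, w), (y, 3, 12, 22, q), (y, 3, 12, 26, y), (y, 3, 12, 9, z)}
(R ⋈ P) ⋈ Q (natural join on A): {(k, 3, 12, 1, m, q), (k, 3, 12, 1, m, r), (k, 3, 12, 17, w, q), (k, 3, 12, 17, w, r), (k, 3, 12, 22, q, q), (k, 3, 12, 22, q, r), (k, 3, 12, 26, y, q), (k, 3, 12, 26, y, r), (k, 3, 12, 9, z, q), (k, 3, 12, 9, z, r), (n, 3, 12, 1, m, q), (n, 3, 12, 1, m, r), (n, 3, 12, 17, w, q), (n, 3, 12, 17, w, r), (n, 3, 12, 22, q, q), (n, 3, 12, 22, q, r), (n, 3, 12, 26, y, q), (n, 3, 12, 26, y, r), (n, 3, 12, 9, z, q), (n, 3, 12, 9, z, r), (p, 3, 12, 1, m, q), (p, 3, 12, 1, m, r), (p, 3, 12, 17, w, q), (p, 3, 12, 17, w, r), (p, 3, 12, 22, q, q), (p, 3, 12, 22, q, r), (p, 3, 12, 26, y, q), (p, 3, 12, 26, y, r), (p, 3, 12, 9, z, q), (p, 3, 12, 9, z, r), (u, 3, 12, 1, m, q), (u, 3, 12, 1, m, r), (u, 3, 12, 17, w, q), (u, 3, 12, 17, w, r), (u, 3, 12, 22, q, q), (u, 3, 12, 22, q, r), (u, 3, 12, 26, y, q), (u, 3, 12, 26, y, r), (u, 3, 12, 9, z, q), (u, 3, 12, 9, z, r), (x, 3, 12, 1, m, q), (x, 3, 12, 1, m, r), (x, 3, 12, 17, w, q), (x, 3, 12, 17, w, r), (x, 3, 12, 22, q, q), (x, 3, 12, 22, q, r), (x, 3, 12, 26, y, q), (x, 3, 12, 26, y, r), (x, 3, 12, 9, z, q), (x, 3, 12, 9, z, r), (y, 3, 12, 1, m, q), (y, 3, 12, 1, m, r), (y, 3, 12, 17, w, q), (y, 3, 12, 17, w, r), (y, 3, 12, 22, q, q), (y, 3, 12, 22, q, r), (y, 3, 12, 26, y, q), (y, 3, 12, 26, y, r), (y, 3, 12, 9, z, q), (y, 3, 12, 9, z, r)}
Filtering on G ≤ 9 leaves {(k, 3, 12, 1, m, q), (k, 3, 12, 1, m, r), (k, 3, 12, 9, z, q), (k, 3, 12, 9, z, r), (n, 3, 12, 1, m, q), (n, 3, 12, 1, m, r), (n, 3, 12, 9, z, q), (n, 3, 12, 9, z, r), (p, 3, 12, 1, m, q), (p, 3, 12, 1, m, r), (p, 3, 12, 9, z, q), (p, 3, 12, 9, z, r), (u, 3, 12, 1, m, q), (u, 3, 12, 1, m, r), (u, 3, 12, 9, z, q), (u, 3, 12, 9, z, r), (x, 3, 12, 1, m, q), (x, 3, 12, 1, m, r), (x, 3, 12, 9, z, q), (x, 3, 12, 9, z, r), (y, 3, 12, 1, m, q), (y, 3, 12, 1, m, r), (y, 3, 12, 9, z, q), (y, 3, 12, 9, z, r)}.
Projecting to A, F, D (22 duplicate(s) eliminated): {(3, q, 12), (3, r, 12)}

{(3, q, 12), (3, r, 12)}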